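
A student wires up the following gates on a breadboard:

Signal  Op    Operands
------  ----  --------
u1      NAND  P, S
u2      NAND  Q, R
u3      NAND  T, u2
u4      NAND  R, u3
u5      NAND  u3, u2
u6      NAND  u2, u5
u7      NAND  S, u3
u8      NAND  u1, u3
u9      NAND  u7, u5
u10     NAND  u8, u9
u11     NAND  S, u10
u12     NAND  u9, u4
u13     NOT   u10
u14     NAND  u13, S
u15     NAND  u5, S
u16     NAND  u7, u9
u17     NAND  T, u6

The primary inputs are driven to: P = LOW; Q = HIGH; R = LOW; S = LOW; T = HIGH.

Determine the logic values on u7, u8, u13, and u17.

u7 = HIGH; u8 = HIGH; u13 = LOW; u17 = HIGH

u1 = P NAND S = LOW NAND LOW = HIGH
u2 = Q NAND R = HIGH NAND LOW = HIGH
u3 = T NAND u2 = HIGH NAND HIGH = LOW
u5 = u3 NAND u2 = LOW NAND HIGH = HIGH
u6 = u2 NAND u5 = HIGH NAND HIGH = LOW
u7 = S NAND u3 = LOW NAND LOW = HIGH
u8 = u1 NAND u3 = HIGH NAND LOW = HIGH
u9 = u7 NAND u5 = HIGH NAND HIGH = LOW
u10 = u8 NAND u9 = HIGH NAND LOW = HIGH
u13 = NOT u10 = NOT HIGH = LOW
u17 = T NAND u6 = HIGH NAND LOW = HIGH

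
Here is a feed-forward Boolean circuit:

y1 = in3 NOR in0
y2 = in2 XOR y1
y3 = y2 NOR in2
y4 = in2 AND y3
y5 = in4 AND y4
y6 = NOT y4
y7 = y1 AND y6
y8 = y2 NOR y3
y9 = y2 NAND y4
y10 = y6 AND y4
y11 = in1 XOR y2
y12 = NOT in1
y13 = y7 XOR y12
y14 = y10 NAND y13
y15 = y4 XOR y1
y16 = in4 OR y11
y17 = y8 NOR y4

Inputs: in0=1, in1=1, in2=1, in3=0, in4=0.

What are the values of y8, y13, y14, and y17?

y8 = 0  y13 = 0  y14 = 1  y17 = 1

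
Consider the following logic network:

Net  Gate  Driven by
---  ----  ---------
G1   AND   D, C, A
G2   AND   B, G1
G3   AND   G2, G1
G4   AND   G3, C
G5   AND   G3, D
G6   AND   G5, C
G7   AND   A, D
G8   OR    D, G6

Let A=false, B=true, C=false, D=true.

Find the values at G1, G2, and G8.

G1 = D AND C AND A = true AND false AND false = false
G2 = B AND G1 = true AND false = false
G3 = G2 AND G1 = false AND false = false
G5 = G3 AND D = false AND true = false
G6 = G5 AND C = false AND false = false
G8 = D OR G6 = true OR false = true

G1 = false; G2 = false; G8 = true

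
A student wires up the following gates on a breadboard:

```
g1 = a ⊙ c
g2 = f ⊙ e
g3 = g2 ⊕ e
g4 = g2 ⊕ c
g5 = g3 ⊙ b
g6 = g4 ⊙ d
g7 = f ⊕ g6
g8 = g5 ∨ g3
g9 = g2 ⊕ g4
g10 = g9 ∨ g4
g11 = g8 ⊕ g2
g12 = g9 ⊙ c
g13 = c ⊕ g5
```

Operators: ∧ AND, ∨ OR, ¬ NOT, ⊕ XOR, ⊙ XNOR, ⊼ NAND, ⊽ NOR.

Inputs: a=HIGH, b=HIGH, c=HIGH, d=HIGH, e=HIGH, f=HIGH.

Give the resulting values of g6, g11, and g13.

g6 = LOW  g11 = HIGH  g13 = HIGH

g2 = f XNOR e = HIGH XNOR HIGH = HIGH
g3 = g2 XOR e = HIGH XOR HIGH = LOW
g4 = g2 XOR c = HIGH XOR HIGH = LOW
g5 = g3 XNOR b = LOW XNOR HIGH = LOW
g6 = g4 XNOR d = LOW XNOR HIGH = LOW
g8 = g5 OR g3 = LOW OR LOW = LOW
g11 = g8 XOR g2 = LOW XOR HIGH = HIGH
g13 = c XOR g5 = HIGH XOR LOW = HIGH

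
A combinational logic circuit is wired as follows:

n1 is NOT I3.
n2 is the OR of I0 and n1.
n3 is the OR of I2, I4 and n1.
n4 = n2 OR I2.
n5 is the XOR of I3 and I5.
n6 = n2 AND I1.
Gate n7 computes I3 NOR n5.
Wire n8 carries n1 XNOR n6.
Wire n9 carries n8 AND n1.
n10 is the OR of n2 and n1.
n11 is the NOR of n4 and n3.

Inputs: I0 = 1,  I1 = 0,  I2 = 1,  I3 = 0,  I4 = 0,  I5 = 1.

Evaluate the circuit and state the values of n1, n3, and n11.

n1 = 1; n3 = 1; n11 = 0

n1 = NOT I3 = NOT 0 = 1
n2 = I0 OR n1 = 1 OR 1 = 1
n3 = I2 OR I4 OR n1 = 1 OR 0 OR 1 = 1
n4 = n2 OR I2 = 1 OR 1 = 1
n11 = n4 NOR n3 = 1 NOR 1 = 0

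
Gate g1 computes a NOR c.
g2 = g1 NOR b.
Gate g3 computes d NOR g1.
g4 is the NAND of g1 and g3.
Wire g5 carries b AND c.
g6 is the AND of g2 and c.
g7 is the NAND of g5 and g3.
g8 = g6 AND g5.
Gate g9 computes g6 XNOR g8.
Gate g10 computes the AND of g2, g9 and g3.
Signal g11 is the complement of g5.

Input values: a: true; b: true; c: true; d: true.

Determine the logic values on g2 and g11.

g1 = a NOR c = true NOR true = false
g2 = g1 NOR b = false NOR true = false
g5 = b AND c = true AND true = true
g11 = NOT g5 = NOT true = false

g2 = false, g11 = false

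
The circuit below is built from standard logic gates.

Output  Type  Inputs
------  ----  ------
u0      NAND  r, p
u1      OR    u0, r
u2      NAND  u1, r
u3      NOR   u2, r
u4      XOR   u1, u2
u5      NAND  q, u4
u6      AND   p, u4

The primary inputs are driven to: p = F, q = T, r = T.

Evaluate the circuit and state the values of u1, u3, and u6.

u0 = r NAND p = T NAND F = T
u1 = u0 OR r = T OR T = T
u2 = u1 NAND r = T NAND T = F
u3 = u2 NOR r = F NOR T = F
u4 = u1 XOR u2 = T XOR F = T
u6 = p AND u4 = F AND T = F

u1 = T, u3 = F, u6 = F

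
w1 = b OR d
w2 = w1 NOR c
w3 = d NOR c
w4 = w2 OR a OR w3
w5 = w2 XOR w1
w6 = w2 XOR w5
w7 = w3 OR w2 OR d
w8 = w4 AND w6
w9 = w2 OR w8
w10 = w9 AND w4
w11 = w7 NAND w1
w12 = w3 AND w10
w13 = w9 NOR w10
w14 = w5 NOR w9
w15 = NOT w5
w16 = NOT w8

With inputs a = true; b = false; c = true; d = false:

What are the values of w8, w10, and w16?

w1 = b OR d = false OR false = false
w2 = w1 NOR c = false NOR true = false
w3 = d NOR c = false NOR true = false
w4 = w2 OR a OR w3 = false OR true OR false = true
w5 = w2 XOR w1 = false XOR false = false
w6 = w2 XOR w5 = false XOR false = false
w8 = w4 AND w6 = true AND false = false
w9 = w2 OR w8 = false OR false = false
w10 = w9 AND w4 = false AND true = false
w16 = NOT w8 = NOT false = true

w8 = false  w10 = false  w16 = true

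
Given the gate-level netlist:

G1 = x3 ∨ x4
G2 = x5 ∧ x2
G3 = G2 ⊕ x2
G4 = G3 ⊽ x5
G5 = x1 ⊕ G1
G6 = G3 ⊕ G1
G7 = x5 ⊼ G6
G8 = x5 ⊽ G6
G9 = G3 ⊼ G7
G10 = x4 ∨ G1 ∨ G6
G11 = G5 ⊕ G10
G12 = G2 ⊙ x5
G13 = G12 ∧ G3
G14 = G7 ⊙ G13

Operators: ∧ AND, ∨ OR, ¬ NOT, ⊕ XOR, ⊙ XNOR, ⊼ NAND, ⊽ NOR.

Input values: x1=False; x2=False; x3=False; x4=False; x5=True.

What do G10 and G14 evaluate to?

G1 = x3 OR x4 = False OR False = False
G2 = x5 AND x2 = True AND False = False
G3 = G2 XOR x2 = False XOR False = False
G6 = G3 XOR G1 = False XOR False = False
G7 = x5 NAND G6 = True NAND False = True
G10 = x4 OR G1 OR G6 = False OR False OR False = False
G12 = G2 XNOR x5 = False XNOR True = False
G13 = G12 AND G3 = False AND False = False
G14 = G7 XNOR G13 = True XNOR False = False

G10 = False, G14 = False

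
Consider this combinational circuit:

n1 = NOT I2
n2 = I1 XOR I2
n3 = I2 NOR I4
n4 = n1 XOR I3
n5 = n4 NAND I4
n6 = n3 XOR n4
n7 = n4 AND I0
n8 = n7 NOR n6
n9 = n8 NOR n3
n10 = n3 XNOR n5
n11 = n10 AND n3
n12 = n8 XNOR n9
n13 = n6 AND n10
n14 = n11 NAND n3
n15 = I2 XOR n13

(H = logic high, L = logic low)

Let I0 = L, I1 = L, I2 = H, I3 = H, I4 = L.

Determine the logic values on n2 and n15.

n1 = NOT I2 = NOT H = L
n2 = I1 XOR I2 = L XOR H = H
n3 = I2 NOR I4 = H NOR L = L
n4 = n1 XOR I3 = L XOR H = H
n5 = n4 NAND I4 = H NAND L = H
n6 = n3 XOR n4 = L XOR H = H
n10 = n3 XNOR n5 = L XNOR H = L
n13 = n6 AND n10 = H AND L = L
n15 = I2 XOR n13 = H XOR L = H

n2 = H, n15 = H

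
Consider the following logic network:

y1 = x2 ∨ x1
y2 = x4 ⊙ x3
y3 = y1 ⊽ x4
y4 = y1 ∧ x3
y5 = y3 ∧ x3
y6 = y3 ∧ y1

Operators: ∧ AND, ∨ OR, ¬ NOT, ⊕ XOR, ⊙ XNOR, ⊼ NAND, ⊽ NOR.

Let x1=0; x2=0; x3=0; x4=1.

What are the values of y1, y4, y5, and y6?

y1 = x2 OR x1 = 0 OR 0 = 0
y3 = y1 NOR x4 = 0 NOR 1 = 0
y4 = y1 AND x3 = 0 AND 0 = 0
y5 = y3 AND x3 = 0 AND 0 = 0
y6 = y3 AND y1 = 0 AND 0 = 0

y1 = 0, y4 = 0, y5 = 0, y6 = 0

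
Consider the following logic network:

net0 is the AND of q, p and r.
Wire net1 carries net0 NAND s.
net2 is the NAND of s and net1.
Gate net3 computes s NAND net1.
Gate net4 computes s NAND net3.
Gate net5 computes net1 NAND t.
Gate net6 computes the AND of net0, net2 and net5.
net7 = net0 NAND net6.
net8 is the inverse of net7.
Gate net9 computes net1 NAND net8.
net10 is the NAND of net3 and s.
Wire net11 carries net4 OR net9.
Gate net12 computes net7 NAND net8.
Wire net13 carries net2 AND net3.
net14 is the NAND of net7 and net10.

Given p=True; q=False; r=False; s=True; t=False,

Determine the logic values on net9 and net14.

net9 = True  net14 = False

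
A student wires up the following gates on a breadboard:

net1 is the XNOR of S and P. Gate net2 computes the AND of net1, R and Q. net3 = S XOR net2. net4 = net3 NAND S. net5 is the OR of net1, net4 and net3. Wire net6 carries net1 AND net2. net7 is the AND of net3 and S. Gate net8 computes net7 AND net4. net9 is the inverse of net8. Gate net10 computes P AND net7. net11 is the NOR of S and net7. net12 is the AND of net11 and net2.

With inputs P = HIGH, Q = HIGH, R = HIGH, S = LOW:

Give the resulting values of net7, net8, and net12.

net7 = LOW, net8 = LOW, net12 = LOW

net1 = S XNOR P = LOW XNOR HIGH = LOW
net2 = net1 AND R AND Q = LOW AND HIGH AND HIGH = LOW
net3 = S XOR net2 = LOW XOR LOW = LOW
net4 = net3 NAND S = LOW NAND LOW = HIGH
net7 = net3 AND S = LOW AND LOW = LOW
net8 = net7 AND net4 = LOW AND HIGH = LOW
net11 = S NOR net7 = LOW NOR LOW = HIGH
net12 = net11 AND net2 = HIGH AND LOW = LOW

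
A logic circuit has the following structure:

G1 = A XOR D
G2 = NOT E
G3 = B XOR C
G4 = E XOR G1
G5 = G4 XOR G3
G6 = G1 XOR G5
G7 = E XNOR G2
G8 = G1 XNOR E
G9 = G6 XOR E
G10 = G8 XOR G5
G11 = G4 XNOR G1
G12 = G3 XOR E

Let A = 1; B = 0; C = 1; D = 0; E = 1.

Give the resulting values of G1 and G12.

G1 = A XOR D = 1 XOR 0 = 1
G3 = B XOR C = 0 XOR 1 = 1
G12 = G3 XOR E = 1 XOR 1 = 0

G1 = 1; G12 = 0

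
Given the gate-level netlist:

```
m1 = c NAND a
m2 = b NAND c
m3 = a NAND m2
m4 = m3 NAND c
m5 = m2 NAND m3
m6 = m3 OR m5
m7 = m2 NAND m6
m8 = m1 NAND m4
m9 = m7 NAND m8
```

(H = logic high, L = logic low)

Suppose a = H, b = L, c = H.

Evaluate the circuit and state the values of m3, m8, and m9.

m1 = c NAND a = H NAND H = L
m2 = b NAND c = L NAND H = H
m3 = a NAND m2 = H NAND H = L
m4 = m3 NAND c = L NAND H = H
m5 = m2 NAND m3 = H NAND L = H
m6 = m3 OR m5 = L OR H = H
m7 = m2 NAND m6 = H NAND H = L
m8 = m1 NAND m4 = L NAND H = H
m9 = m7 NAND m8 = L NAND H = H

m3 = L  m8 = H  m9 = H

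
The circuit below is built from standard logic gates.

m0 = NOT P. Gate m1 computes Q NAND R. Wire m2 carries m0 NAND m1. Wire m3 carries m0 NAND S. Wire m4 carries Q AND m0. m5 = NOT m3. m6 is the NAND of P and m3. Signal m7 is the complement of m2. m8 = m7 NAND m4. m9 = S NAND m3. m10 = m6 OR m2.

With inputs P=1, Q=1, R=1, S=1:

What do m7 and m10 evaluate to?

m0 = NOT P = NOT 1 = 0
m1 = Q NAND R = 1 NAND 1 = 0
m2 = m0 NAND m1 = 0 NAND 0 = 1
m3 = m0 NAND S = 0 NAND 1 = 1
m6 = P NAND m3 = 1 NAND 1 = 0
m7 = NOT m2 = NOT 1 = 0
m10 = m6 OR m2 = 0 OR 1 = 1

m7 = 0  m10 = 1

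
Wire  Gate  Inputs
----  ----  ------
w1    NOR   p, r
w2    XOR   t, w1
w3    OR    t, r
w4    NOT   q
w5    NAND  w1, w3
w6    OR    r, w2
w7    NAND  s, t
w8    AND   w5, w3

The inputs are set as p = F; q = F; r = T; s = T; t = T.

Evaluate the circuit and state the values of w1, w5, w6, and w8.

w1 = F; w5 = T; w6 = T; w8 = T

w1 = p NOR r = F NOR T = F
w2 = t XOR w1 = T XOR F = T
w3 = t OR r = T OR T = T
w5 = w1 NAND w3 = F NAND T = T
w6 = r OR w2 = T OR T = T
w8 = w5 AND w3 = T AND T = T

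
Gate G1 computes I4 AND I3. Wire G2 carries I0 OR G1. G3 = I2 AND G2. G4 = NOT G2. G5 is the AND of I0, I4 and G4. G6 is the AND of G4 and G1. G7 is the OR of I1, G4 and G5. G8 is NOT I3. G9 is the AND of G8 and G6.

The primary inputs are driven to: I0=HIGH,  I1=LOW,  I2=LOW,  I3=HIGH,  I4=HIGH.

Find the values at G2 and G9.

G1 = I4 AND I3 = HIGH AND HIGH = HIGH
G2 = I0 OR G1 = HIGH OR HIGH = HIGH
G4 = NOT G2 = NOT HIGH = LOW
G6 = G4 AND G1 = LOW AND HIGH = LOW
G8 = NOT I3 = NOT HIGH = LOW
G9 = G8 AND G6 = LOW AND LOW = LOW

G2 = HIGH, G9 = LOW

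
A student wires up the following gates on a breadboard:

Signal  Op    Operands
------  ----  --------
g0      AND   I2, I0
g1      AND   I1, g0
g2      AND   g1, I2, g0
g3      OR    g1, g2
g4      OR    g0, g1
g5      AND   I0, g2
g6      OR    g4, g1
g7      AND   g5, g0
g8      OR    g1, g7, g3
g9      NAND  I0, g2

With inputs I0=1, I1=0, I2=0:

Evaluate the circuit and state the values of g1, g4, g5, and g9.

g1 = 0, g4 = 0, g5 = 0, g9 = 1

g0 = I2 AND I0 = 0 AND 1 = 0
g1 = I1 AND g0 = 0 AND 0 = 0
g2 = g1 AND I2 AND g0 = 0 AND 0 AND 0 = 0
g4 = g0 OR g1 = 0 OR 0 = 0
g5 = I0 AND g2 = 1 AND 0 = 0
g9 = I0 NAND g2 = 1 NAND 0 = 1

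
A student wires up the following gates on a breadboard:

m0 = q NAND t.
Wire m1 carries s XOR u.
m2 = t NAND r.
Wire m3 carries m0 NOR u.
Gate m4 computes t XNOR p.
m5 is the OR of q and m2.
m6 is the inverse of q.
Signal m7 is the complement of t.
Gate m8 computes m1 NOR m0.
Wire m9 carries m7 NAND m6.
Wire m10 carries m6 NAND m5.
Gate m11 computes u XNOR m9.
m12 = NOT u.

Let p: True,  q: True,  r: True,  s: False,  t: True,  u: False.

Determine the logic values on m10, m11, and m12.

m10 = True  m11 = False  m12 = True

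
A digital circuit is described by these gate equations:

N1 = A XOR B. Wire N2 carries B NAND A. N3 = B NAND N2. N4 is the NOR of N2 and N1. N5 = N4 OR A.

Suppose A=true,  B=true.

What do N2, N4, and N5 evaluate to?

N1 = A XOR B = true XOR true = false
N2 = B NAND A = true NAND true = false
N4 = N2 NOR N1 = false NOR false = true
N5 = N4 OR A = true OR true = true

N2 = false; N4 = true; N5 = true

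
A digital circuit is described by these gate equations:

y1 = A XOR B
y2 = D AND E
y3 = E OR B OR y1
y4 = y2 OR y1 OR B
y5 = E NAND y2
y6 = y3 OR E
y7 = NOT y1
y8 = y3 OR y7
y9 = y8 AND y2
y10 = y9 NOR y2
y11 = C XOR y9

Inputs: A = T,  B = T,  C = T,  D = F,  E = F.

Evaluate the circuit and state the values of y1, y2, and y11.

y1 = F  y2 = F  y11 = T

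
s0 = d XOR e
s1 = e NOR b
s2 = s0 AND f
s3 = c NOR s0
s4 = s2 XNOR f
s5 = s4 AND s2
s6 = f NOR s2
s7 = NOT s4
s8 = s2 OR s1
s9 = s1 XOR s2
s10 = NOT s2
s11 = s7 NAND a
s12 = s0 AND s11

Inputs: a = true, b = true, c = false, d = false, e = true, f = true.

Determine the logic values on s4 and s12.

s0 = d XOR e = false XOR true = true
s2 = s0 AND f = true AND true = true
s4 = s2 XNOR f = true XNOR true = true
s7 = NOT s4 = NOT true = false
s11 = s7 NAND a = false NAND true = true
s12 = s0 AND s11 = true AND true = true

s4 = true, s12 = true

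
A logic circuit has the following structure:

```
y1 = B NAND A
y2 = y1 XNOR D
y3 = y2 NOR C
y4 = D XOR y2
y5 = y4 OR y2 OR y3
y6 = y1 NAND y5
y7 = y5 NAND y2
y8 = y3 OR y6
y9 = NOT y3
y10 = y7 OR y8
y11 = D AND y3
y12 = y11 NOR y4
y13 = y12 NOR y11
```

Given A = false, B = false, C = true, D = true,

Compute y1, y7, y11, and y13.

y1 = true, y7 = false, y11 = false, y13 = false

y1 = B NAND A = false NAND false = true
y2 = y1 XNOR D = true XNOR true = true
y3 = y2 NOR C = true NOR true = false
y4 = D XOR y2 = true XOR true = false
y5 = y4 OR y2 OR y3 = false OR true OR false = true
y7 = y5 NAND y2 = true NAND true = false
y11 = D AND y3 = true AND false = false
y12 = y11 NOR y4 = false NOR false = true
y13 = y12 NOR y11 = true NOR false = false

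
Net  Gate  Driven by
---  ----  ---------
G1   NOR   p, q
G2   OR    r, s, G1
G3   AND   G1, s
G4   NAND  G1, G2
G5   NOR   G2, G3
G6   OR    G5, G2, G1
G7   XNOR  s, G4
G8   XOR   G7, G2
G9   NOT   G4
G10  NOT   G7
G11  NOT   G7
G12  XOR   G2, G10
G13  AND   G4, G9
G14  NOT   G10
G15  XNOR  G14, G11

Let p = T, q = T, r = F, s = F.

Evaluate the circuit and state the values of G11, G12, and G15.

G11 = T, G12 = T, G15 = F

G1 = p NOR q = T NOR T = F
G2 = r OR s OR G1 = F OR F OR F = F
G4 = G1 NAND G2 = F NAND F = T
G7 = s XNOR G4 = F XNOR T = F
G10 = NOT G7 = NOT F = T
G11 = NOT G7 = NOT F = T
G12 = G2 XOR G10 = F XOR T = T
G14 = NOT G10 = NOT T = F
G15 = G14 XNOR G11 = F XNOR T = F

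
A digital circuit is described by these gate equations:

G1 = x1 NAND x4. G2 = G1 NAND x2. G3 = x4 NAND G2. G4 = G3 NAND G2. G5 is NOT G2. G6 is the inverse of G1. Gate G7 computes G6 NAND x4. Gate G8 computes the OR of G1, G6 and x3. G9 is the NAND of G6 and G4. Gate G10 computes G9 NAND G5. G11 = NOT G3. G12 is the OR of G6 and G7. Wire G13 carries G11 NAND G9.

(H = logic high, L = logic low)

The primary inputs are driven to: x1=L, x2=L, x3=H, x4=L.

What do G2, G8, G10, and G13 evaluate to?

G1 = x1 NAND x4 = L NAND L = H
G2 = G1 NAND x2 = H NAND L = H
G3 = x4 NAND G2 = L NAND H = H
G4 = G3 NAND G2 = H NAND H = L
G5 = NOT G2 = NOT H = L
G6 = NOT G1 = NOT H = L
G8 = G1 OR G6 OR x3 = H OR L OR H = H
G9 = G6 NAND G4 = L NAND L = H
G10 = G9 NAND G5 = H NAND L = H
G11 = NOT G3 = NOT H = L
G13 = G11 NAND G9 = L NAND H = H

G2 = H  G8 = H  G10 = H  G13 = H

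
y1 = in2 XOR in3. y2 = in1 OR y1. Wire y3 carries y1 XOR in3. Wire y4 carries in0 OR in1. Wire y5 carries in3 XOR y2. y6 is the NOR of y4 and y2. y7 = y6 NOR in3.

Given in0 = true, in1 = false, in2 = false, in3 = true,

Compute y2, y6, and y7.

y2 = true; y6 = false; y7 = false

y1 = in2 XOR in3 = false XOR true = true
y2 = in1 OR y1 = false OR true = true
y4 = in0 OR in1 = true OR false = true
y6 = y4 NOR y2 = true NOR true = false
y7 = y6 NOR in3 = false NOR true = false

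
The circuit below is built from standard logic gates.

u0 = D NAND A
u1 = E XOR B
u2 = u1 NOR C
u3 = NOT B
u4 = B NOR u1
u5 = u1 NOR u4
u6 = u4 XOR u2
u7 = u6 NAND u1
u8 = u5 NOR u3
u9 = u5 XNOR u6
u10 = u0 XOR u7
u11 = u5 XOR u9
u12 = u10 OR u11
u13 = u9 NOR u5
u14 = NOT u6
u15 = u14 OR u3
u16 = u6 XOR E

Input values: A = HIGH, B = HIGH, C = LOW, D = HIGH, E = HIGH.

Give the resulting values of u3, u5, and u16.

u1 = E XOR B = HIGH XOR HIGH = LOW
u2 = u1 NOR C = LOW NOR LOW = HIGH
u3 = NOT B = NOT HIGH = LOW
u4 = B NOR u1 = HIGH NOR LOW = LOW
u5 = u1 NOR u4 = LOW NOR LOW = HIGH
u6 = u4 XOR u2 = LOW XOR HIGH = HIGH
u16 = u6 XOR E = HIGH XOR HIGH = LOW

u3 = LOW; u5 = HIGH; u16 = LOW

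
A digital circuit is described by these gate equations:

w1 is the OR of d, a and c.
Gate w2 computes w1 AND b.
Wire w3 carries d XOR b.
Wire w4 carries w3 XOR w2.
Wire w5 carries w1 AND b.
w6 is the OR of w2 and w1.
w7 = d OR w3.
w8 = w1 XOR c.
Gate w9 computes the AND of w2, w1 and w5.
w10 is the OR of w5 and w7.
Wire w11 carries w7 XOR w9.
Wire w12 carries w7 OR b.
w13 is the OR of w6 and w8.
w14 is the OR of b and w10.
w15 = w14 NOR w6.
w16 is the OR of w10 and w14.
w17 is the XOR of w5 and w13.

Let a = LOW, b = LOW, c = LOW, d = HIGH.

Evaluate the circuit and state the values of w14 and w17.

w1 = d OR a OR c = HIGH OR LOW OR LOW = HIGH
w2 = w1 AND b = HIGH AND LOW = LOW
w3 = d XOR b = HIGH XOR LOW = HIGH
w5 = w1 AND b = HIGH AND LOW = LOW
w6 = w2 OR w1 = LOW OR HIGH = HIGH
w7 = d OR w3 = HIGH OR HIGH = HIGH
w8 = w1 XOR c = HIGH XOR LOW = HIGH
w10 = w5 OR w7 = LOW OR HIGH = HIGH
w13 = w6 OR w8 = HIGH OR HIGH = HIGH
w14 = b OR w10 = LOW OR HIGH = HIGH
w17 = w5 XOR w13 = LOW XOR HIGH = HIGH

w14 = HIGH  w17 = HIGH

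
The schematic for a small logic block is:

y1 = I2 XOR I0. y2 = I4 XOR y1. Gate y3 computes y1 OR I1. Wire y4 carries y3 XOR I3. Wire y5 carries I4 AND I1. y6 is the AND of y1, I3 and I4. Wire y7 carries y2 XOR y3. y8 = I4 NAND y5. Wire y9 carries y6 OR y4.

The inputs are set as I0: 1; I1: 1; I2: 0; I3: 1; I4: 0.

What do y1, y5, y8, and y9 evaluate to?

y1 = 1, y5 = 0, y8 = 1, y9 = 0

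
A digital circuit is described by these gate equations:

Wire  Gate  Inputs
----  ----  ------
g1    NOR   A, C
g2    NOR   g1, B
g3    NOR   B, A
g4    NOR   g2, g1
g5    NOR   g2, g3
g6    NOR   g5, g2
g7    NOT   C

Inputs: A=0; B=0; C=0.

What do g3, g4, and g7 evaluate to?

g3 = 1  g4 = 0  g7 = 1

g1 = A NOR C = 0 NOR 0 = 1
g2 = g1 NOR B = 1 NOR 0 = 0
g3 = B NOR A = 0 NOR 0 = 1
g4 = g2 NOR g1 = 0 NOR 1 = 0
g7 = NOT C = NOT 0 = 1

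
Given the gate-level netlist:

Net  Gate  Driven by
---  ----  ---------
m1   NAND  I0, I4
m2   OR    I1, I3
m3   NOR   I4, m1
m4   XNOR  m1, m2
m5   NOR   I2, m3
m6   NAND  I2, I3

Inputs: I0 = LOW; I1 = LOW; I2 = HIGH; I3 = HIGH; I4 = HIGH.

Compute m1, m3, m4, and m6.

m1 = HIGH  m3 = LOW  m4 = HIGH  m6 = LOW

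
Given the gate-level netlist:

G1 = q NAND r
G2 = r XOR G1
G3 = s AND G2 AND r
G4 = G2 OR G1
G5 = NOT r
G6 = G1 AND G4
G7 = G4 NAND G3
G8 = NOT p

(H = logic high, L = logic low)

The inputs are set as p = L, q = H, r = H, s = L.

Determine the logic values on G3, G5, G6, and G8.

G1 = q NAND r = H NAND H = L
G2 = r XOR G1 = H XOR L = H
G3 = s AND G2 AND r = L AND H AND H = L
G4 = G2 OR G1 = H OR L = H
G5 = NOT r = NOT H = L
G6 = G1 AND G4 = L AND H = L
G8 = NOT p = NOT L = H

G3 = L  G5 = L  G6 = L  G8 = H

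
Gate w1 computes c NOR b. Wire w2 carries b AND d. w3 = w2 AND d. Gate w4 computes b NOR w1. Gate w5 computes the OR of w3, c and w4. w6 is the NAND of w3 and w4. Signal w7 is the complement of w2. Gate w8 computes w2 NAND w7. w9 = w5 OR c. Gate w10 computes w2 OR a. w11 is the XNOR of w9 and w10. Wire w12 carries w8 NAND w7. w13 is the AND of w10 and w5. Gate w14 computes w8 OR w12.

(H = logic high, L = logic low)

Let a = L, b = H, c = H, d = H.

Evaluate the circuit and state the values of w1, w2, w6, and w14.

w1 = L; w2 = H; w6 = H; w14 = H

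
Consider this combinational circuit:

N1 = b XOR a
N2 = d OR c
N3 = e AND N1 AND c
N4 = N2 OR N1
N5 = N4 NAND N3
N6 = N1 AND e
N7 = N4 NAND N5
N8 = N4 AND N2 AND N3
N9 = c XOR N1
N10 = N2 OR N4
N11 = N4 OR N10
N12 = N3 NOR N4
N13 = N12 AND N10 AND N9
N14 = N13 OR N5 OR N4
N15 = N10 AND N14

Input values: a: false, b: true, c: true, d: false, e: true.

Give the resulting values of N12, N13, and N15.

N1 = b XOR a = true XOR false = true
N2 = d OR c = false OR true = true
N3 = e AND N1 AND c = true AND true AND true = true
N4 = N2 OR N1 = true OR true = true
N5 = N4 NAND N3 = true NAND true = false
N9 = c XOR N1 = true XOR true = false
N10 = N2 OR N4 = true OR true = true
N12 = N3 NOR N4 = true NOR true = false
N13 = N12 AND N10 AND N9 = false AND true AND false = false
N14 = N13 OR N5 OR N4 = false OR false OR true = true
N15 = N10 AND N14 = true AND true = true

N12 = false; N13 = false; N15 = true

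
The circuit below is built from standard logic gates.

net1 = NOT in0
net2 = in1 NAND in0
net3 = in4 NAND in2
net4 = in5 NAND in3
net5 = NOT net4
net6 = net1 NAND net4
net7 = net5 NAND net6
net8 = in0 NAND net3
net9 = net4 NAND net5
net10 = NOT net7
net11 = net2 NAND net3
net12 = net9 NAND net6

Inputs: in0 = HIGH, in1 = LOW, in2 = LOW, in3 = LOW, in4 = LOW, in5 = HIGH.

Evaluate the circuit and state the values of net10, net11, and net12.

net10 = LOW; net11 = LOW; net12 = LOW

net1 = NOT in0 = NOT HIGH = LOW
net2 = in1 NAND in0 = LOW NAND HIGH = HIGH
net3 = in4 NAND in2 = LOW NAND LOW = HIGH
net4 = in5 NAND in3 = HIGH NAND LOW = HIGH
net5 = NOT net4 = NOT HIGH = LOW
net6 = net1 NAND net4 = LOW NAND HIGH = HIGH
net7 = net5 NAND net6 = LOW NAND HIGH = HIGH
net9 = net4 NAND net5 = HIGH NAND LOW = HIGH
net10 = NOT net7 = NOT HIGH = LOW
net11 = net2 NAND net3 = HIGH NAND HIGH = LOW
net12 = net9 NAND net6 = HIGH NAND HIGH = LOW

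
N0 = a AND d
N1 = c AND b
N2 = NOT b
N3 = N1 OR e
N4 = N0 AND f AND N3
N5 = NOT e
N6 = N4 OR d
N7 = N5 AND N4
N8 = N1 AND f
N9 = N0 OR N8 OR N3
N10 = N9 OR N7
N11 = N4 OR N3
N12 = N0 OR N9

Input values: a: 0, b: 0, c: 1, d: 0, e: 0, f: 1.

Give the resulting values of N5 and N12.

N5 = 1; N12 = 0

N0 = a AND d = 0 AND 0 = 0
N1 = c AND b = 1 AND 0 = 0
N3 = N1 OR e = 0 OR 0 = 0
N5 = NOT e = NOT 0 = 1
N8 = N1 AND f = 0 AND 1 = 0
N9 = N0 OR N8 OR N3 = 0 OR 0 OR 0 = 0
N12 = N0 OR N9 = 0 OR 0 = 0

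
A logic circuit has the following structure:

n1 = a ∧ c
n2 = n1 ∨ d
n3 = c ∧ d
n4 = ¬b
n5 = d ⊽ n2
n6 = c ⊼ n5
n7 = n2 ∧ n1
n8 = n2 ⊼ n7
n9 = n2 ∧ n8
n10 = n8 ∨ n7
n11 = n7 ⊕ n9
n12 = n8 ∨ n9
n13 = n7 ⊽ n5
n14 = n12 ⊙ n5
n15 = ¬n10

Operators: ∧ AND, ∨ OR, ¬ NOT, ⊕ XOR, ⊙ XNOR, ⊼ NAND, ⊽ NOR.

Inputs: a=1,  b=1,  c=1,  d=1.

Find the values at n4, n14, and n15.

n4 = 0, n14 = 1, n15 = 0

n1 = a AND c = 1 AND 1 = 1
n2 = n1 OR d = 1 OR 1 = 1
n4 = NOT b = NOT 1 = 0
n5 = d NOR n2 = 1 NOR 1 = 0
n7 = n2 AND n1 = 1 AND 1 = 1
n8 = n2 NAND n7 = 1 NAND 1 = 0
n9 = n2 AND n8 = 1 AND 0 = 0
n10 = n8 OR n7 = 0 OR 1 = 1
n12 = n8 OR n9 = 0 OR 0 = 0
n14 = n12 XNOR n5 = 0 XNOR 0 = 1
n15 = NOT n10 = NOT 1 = 0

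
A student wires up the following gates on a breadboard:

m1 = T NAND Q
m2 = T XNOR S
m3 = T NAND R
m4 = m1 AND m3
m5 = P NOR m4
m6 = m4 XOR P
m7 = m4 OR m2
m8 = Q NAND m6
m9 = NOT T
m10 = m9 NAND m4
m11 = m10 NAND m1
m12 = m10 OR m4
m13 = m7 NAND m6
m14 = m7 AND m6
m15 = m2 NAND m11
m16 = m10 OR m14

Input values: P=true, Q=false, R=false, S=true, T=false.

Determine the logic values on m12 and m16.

m1 = T NAND Q = false NAND false = true
m2 = T XNOR S = false XNOR true = false
m3 = T NAND R = false NAND false = true
m4 = m1 AND m3 = true AND true = true
m6 = m4 XOR P = true XOR true = false
m7 = m4 OR m2 = true OR false = true
m9 = NOT T = NOT false = true
m10 = m9 NAND m4 = true NAND true = false
m12 = m10 OR m4 = false OR true = true
m14 = m7 AND m6 = true AND false = false
m16 = m10 OR m14 = false OR false = false

m12 = true, m16 = false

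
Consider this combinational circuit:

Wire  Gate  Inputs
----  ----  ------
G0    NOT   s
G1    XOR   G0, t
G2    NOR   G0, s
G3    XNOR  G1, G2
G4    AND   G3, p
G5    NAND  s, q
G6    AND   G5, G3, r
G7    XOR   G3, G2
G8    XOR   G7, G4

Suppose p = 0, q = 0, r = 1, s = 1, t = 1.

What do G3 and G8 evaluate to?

G0 = NOT s = NOT 1 = 0
G1 = G0 XOR t = 0 XOR 1 = 1
G2 = G0 NOR s = 0 NOR 1 = 0
G3 = G1 XNOR G2 = 1 XNOR 0 = 0
G4 = G3 AND p = 0 AND 0 = 0
G7 = G3 XOR G2 = 0 XOR 0 = 0
G8 = G7 XOR G4 = 0 XOR 0 = 0

G3 = 0, G8 = 0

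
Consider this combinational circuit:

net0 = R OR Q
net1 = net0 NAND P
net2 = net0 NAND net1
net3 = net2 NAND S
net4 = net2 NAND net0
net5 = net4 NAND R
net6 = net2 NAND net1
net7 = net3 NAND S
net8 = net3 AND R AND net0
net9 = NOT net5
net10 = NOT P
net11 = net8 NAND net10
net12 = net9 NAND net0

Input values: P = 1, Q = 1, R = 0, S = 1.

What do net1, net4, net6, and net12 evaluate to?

net1 = 0, net4 = 0, net6 = 1, net12 = 1

net0 = R OR Q = 0 OR 1 = 1
net1 = net0 NAND P = 1 NAND 1 = 0
net2 = net0 NAND net1 = 1 NAND 0 = 1
net4 = net2 NAND net0 = 1 NAND 1 = 0
net5 = net4 NAND R = 0 NAND 0 = 1
net6 = net2 NAND net1 = 1 NAND 0 = 1
net9 = NOT net5 = NOT 1 = 0
net12 = net9 NAND net0 = 0 NAND 1 = 1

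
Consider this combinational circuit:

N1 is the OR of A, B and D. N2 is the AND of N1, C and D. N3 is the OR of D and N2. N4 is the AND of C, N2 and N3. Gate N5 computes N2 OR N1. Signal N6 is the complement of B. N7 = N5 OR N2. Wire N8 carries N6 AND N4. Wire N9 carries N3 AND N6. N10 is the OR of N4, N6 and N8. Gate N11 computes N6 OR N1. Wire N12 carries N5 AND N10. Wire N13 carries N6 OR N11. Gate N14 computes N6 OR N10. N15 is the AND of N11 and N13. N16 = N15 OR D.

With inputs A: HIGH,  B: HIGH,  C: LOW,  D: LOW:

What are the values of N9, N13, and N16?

N9 = LOW  N13 = HIGH  N16 = HIGH

N1 = A OR B OR D = HIGH OR HIGH OR LOW = HIGH
N2 = N1 AND C AND D = HIGH AND LOW AND LOW = LOW
N3 = D OR N2 = LOW OR LOW = LOW
N6 = NOT B = NOT HIGH = LOW
N9 = N3 AND N6 = LOW AND LOW = LOW
N11 = N6 OR N1 = LOW OR HIGH = HIGH
N13 = N6 OR N11 = LOW OR HIGH = HIGH
N15 = N11 AND N13 = HIGH AND HIGH = HIGH
N16 = N15 OR D = HIGH OR LOW = HIGH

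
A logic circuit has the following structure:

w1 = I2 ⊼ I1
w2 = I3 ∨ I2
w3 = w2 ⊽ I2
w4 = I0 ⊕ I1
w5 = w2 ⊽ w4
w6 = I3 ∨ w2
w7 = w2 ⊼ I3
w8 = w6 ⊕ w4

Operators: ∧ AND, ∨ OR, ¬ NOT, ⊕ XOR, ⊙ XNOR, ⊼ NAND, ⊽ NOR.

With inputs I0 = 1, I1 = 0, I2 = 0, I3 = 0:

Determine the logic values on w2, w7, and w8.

w2 = 0  w7 = 1  w8 = 1

w2 = I3 OR I2 = 0 OR 0 = 0
w4 = I0 XOR I1 = 1 XOR 0 = 1
w6 = I3 OR w2 = 0 OR 0 = 0
w7 = w2 NAND I3 = 0 NAND 0 = 1
w8 = w6 XOR w4 = 0 XOR 1 = 1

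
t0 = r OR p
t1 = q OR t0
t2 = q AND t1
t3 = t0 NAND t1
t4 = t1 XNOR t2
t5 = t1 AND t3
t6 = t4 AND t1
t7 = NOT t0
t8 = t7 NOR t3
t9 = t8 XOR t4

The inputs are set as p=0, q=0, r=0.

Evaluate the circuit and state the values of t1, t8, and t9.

t0 = r OR p = 0 OR 0 = 0
t1 = q OR t0 = 0 OR 0 = 0
t2 = q AND t1 = 0 AND 0 = 0
t3 = t0 NAND t1 = 0 NAND 0 = 1
t4 = t1 XNOR t2 = 0 XNOR 0 = 1
t7 = NOT t0 = NOT 0 = 1
t8 = t7 NOR t3 = 1 NOR 1 = 0
t9 = t8 XOR t4 = 0 XOR 1 = 1

t1 = 0, t8 = 0, t9 = 1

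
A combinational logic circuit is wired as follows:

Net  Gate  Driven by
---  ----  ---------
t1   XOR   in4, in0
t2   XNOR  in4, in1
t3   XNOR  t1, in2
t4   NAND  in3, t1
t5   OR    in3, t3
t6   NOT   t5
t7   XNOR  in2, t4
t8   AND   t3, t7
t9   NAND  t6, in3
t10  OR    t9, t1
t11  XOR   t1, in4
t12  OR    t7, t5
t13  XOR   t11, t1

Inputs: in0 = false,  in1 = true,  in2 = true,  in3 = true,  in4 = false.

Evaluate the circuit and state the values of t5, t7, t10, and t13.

t5 = true; t7 = true; t10 = true; t13 = false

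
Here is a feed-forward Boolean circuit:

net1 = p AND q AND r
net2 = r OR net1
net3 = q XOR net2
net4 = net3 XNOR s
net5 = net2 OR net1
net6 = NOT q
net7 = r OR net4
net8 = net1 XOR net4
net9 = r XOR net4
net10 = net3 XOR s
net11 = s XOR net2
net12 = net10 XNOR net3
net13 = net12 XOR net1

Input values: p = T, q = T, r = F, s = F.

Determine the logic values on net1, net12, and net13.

net1 = F, net12 = T, net13 = T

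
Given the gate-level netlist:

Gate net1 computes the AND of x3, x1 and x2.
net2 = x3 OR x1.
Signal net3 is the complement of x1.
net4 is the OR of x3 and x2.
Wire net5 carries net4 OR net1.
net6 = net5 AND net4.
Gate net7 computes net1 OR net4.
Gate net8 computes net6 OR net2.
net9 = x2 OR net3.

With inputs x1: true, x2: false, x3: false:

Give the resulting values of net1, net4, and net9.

net1 = false, net4 = false, net9 = false

net1 = x3 AND x1 AND x2 = false AND true AND false = false
net3 = NOT x1 = NOT true = false
net4 = x3 OR x2 = false OR false = false
net9 = x2 OR net3 = false OR false = false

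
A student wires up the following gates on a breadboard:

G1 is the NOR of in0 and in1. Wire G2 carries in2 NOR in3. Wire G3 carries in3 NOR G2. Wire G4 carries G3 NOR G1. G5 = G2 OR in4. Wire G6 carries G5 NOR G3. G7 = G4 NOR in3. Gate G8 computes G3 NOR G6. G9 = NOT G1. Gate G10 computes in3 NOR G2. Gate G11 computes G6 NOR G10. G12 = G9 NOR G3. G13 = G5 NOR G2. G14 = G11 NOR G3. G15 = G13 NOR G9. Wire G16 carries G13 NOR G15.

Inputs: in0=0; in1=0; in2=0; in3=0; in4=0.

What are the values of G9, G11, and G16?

G9 = 0  G11 = 1  G16 = 0

G1 = in0 NOR in1 = 0 NOR 0 = 1
G2 = in2 NOR in3 = 0 NOR 0 = 1
G3 = in3 NOR G2 = 0 NOR 1 = 0
G5 = G2 OR in4 = 1 OR 0 = 1
G6 = G5 NOR G3 = 1 NOR 0 = 0
G9 = NOT G1 = NOT 1 = 0
G10 = in3 NOR G2 = 0 NOR 1 = 0
G11 = G6 NOR G10 = 0 NOR 0 = 1
G13 = G5 NOR G2 = 1 NOR 1 = 0
G15 = G13 NOR G9 = 0 NOR 0 = 1
G16 = G13 NOR G15 = 0 NOR 1 = 0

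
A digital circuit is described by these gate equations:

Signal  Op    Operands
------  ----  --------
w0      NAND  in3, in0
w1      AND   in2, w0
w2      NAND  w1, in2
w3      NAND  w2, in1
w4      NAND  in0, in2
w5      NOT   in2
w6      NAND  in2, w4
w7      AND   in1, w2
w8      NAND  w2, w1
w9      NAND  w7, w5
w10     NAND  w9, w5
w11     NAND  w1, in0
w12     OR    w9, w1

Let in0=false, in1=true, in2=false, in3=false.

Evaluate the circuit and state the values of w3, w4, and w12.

w3 = false, w4 = true, w12 = false

w0 = in3 NAND in0 = false NAND false = true
w1 = in2 AND w0 = false AND true = false
w2 = w1 NAND in2 = false NAND false = true
w3 = w2 NAND in1 = true NAND true = false
w4 = in0 NAND in2 = false NAND false = true
w5 = NOT in2 = NOT false = true
w7 = in1 AND w2 = true AND true = true
w9 = w7 NAND w5 = true NAND true = false
w12 = w9 OR w1 = false OR false = false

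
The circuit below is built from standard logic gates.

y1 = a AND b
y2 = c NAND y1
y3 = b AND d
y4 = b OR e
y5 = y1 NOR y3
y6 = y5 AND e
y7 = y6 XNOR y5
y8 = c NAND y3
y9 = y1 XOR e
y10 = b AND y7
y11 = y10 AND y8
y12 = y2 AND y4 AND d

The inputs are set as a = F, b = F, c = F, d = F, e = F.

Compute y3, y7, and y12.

y3 = F; y7 = F; y12 = F

y1 = a AND b = F AND F = F
y2 = c NAND y1 = F NAND F = T
y3 = b AND d = F AND F = F
y4 = b OR e = F OR F = F
y5 = y1 NOR y3 = F NOR F = T
y6 = y5 AND e = T AND F = F
y7 = y6 XNOR y5 = F XNOR T = F
y12 = y2 AND y4 AND d = T AND F AND F = F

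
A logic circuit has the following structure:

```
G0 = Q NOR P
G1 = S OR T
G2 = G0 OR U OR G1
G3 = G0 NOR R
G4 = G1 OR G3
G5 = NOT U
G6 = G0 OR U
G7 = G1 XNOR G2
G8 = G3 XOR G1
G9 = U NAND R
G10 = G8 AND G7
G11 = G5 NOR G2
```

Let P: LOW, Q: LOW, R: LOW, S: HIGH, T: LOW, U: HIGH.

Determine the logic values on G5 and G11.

G5 = LOW, G11 = LOW

G0 = Q NOR P = LOW NOR LOW = HIGH
G1 = S OR T = HIGH OR LOW = HIGH
G2 = G0 OR U OR G1 = HIGH OR HIGH OR HIGH = HIGH
G5 = NOT U = NOT HIGH = LOW
G11 = G5 NOR G2 = LOW NOR HIGH = LOW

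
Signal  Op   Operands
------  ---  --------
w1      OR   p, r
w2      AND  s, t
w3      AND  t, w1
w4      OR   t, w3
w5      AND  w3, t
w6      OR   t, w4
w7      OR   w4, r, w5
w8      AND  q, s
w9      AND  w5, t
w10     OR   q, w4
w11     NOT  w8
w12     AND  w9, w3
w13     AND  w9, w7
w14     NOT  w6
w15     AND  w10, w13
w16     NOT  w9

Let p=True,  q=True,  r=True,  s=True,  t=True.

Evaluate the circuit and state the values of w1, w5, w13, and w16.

w1 = p OR r = True OR True = True
w3 = t AND w1 = True AND True = True
w4 = t OR w3 = True OR True = True
w5 = w3 AND t = True AND True = True
w7 = w4 OR r OR w5 = True OR True OR True = True
w9 = w5 AND t = True AND True = True
w13 = w9 AND w7 = True AND True = True
w16 = NOT w9 = NOT True = False

w1 = True, w5 = True, w13 = True, w16 = False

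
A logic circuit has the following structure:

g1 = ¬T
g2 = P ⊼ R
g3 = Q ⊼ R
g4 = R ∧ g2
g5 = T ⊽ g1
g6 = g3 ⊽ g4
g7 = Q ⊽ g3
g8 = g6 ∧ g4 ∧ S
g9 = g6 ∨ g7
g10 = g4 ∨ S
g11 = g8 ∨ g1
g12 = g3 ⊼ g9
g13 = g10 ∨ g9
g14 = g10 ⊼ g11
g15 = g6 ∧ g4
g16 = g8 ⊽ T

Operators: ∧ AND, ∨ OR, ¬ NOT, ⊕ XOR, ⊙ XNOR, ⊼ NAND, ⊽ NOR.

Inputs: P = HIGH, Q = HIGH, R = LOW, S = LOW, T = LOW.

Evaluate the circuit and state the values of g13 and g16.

g13 = LOW, g16 = HIGH

g2 = P NAND R = HIGH NAND LOW = HIGH
g3 = Q NAND R = HIGH NAND LOW = HIGH
g4 = R AND g2 = LOW AND HIGH = LOW
g6 = g3 NOR g4 = HIGH NOR LOW = LOW
g7 = Q NOR g3 = HIGH NOR HIGH = LOW
g8 = g6 AND g4 AND S = LOW AND LOW AND LOW = LOW
g9 = g6 OR g7 = LOW OR LOW = LOW
g10 = g4 OR S = LOW OR LOW = LOW
g13 = g10 OR g9 = LOW OR LOW = LOW
g16 = g8 NOR T = LOW NOR LOW = HIGH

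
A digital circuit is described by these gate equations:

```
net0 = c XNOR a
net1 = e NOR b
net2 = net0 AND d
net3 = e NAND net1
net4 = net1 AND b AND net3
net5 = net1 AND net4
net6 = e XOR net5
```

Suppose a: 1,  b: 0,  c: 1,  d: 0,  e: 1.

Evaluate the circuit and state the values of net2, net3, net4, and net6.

net2 = 0, net3 = 1, net4 = 0, net6 = 1

net0 = c XNOR a = 1 XNOR 1 = 1
net1 = e NOR b = 1 NOR 0 = 0
net2 = net0 AND d = 1 AND 0 = 0
net3 = e NAND net1 = 1 NAND 0 = 1
net4 = net1 AND b AND net3 = 0 AND 0 AND 1 = 0
net5 = net1 AND net4 = 0 AND 0 = 0
net6 = e XOR net5 = 1 XOR 0 = 1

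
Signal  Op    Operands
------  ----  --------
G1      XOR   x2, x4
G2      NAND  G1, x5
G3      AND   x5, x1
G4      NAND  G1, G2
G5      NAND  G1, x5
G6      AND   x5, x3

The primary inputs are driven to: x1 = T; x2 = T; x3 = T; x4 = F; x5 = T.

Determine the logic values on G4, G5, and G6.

G4 = T, G5 = F, G6 = T

G1 = x2 XOR x4 = T XOR F = T
G2 = G1 NAND x5 = T NAND T = F
G4 = G1 NAND G2 = T NAND F = T
G5 = G1 NAND x5 = T NAND T = F
G6 = x5 AND x3 = T AND T = T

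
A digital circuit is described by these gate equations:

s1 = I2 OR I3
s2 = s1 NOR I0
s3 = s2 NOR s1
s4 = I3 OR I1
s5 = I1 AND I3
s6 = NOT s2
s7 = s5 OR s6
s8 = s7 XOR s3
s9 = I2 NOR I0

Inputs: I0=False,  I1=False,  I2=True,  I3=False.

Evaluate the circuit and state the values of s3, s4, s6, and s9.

s1 = I2 OR I3 = True OR False = True
s2 = s1 NOR I0 = True NOR False = False
s3 = s2 NOR s1 = False NOR True = False
s4 = I3 OR I1 = False OR False = False
s6 = NOT s2 = NOT False = True
s9 = I2 NOR I0 = True NOR False = False

s3 = False; s4 = False; s6 = True; s9 = False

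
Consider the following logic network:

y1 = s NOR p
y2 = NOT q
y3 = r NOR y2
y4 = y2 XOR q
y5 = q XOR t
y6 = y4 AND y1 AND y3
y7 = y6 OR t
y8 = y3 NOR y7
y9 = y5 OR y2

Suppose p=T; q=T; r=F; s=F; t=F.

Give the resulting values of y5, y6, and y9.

y5 = T, y6 = F, y9 = T

y1 = s NOR p = F NOR T = F
y2 = NOT q = NOT T = F
y3 = r NOR y2 = F NOR F = T
y4 = y2 XOR q = F XOR T = T
y5 = q XOR t = T XOR F = T
y6 = y4 AND y1 AND y3 = T AND F AND T = F
y9 = y5 OR y2 = T OR F = T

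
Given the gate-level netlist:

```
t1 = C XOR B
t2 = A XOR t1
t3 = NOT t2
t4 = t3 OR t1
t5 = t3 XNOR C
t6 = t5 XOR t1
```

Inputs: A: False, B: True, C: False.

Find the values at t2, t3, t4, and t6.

t2 = True  t3 = False  t4 = True  t6 = False

t1 = C XOR B = False XOR True = True
t2 = A XOR t1 = False XOR True = True
t3 = NOT t2 = NOT True = False
t4 = t3 OR t1 = False OR True = True
t5 = t3 XNOR C = False XNOR False = True
t6 = t5 XOR t1 = True XOR True = False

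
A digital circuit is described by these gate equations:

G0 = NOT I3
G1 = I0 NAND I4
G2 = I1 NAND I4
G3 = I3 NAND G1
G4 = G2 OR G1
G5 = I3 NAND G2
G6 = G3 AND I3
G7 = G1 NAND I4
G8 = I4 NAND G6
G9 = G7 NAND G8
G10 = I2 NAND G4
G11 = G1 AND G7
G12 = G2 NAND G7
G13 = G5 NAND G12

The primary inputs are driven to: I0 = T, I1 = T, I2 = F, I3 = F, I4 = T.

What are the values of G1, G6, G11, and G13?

G1 = F, G6 = F, G11 = F, G13 = F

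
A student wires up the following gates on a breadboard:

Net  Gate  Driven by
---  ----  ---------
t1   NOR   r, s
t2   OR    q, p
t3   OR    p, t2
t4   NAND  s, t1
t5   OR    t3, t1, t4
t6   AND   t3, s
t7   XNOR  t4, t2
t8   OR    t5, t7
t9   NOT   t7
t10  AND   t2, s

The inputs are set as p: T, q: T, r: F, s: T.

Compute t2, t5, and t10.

t2 = T, t5 = T, t10 = T

t1 = r NOR s = F NOR T = F
t2 = q OR p = T OR T = T
t3 = p OR t2 = T OR T = T
t4 = s NAND t1 = T NAND F = T
t5 = t3 OR t1 OR t4 = T OR F OR T = T
t10 = t2 AND s = T AND T = T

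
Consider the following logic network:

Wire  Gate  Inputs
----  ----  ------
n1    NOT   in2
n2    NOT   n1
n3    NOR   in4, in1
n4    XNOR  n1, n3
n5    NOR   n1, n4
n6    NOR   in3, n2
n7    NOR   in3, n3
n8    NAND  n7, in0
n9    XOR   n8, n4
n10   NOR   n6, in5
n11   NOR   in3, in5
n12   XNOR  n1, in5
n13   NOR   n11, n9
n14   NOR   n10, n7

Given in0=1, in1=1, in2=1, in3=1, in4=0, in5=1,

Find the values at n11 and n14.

n11 = 0; n14 = 1

n1 = NOT in2 = NOT 1 = 0
n2 = NOT n1 = NOT 0 = 1
n3 = in4 NOR in1 = 0 NOR 1 = 0
n6 = in3 NOR n2 = 1 NOR 1 = 0
n7 = in3 NOR n3 = 1 NOR 0 = 0
n10 = n6 NOR in5 = 0 NOR 1 = 0
n11 = in3 NOR in5 = 1 NOR 1 = 0
n14 = n10 NOR n7 = 0 NOR 0 = 1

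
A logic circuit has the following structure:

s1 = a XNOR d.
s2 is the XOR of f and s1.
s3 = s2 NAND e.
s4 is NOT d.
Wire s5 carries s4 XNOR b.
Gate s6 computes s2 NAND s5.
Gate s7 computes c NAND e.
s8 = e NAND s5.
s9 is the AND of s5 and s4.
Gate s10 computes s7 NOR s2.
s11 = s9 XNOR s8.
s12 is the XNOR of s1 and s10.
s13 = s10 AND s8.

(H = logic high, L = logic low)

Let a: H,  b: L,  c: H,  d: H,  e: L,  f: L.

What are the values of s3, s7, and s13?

s3 = H; s7 = H; s13 = L

s1 = a XNOR d = H XNOR H = H
s2 = f XOR s1 = L XOR H = H
s3 = s2 NAND e = H NAND L = H
s4 = NOT d = NOT H = L
s5 = s4 XNOR b = L XNOR L = H
s7 = c NAND e = H NAND L = H
s8 = e NAND s5 = L NAND H = H
s10 = s7 NOR s2 = H NOR H = L
s13 = s10 AND s8 = L AND H = L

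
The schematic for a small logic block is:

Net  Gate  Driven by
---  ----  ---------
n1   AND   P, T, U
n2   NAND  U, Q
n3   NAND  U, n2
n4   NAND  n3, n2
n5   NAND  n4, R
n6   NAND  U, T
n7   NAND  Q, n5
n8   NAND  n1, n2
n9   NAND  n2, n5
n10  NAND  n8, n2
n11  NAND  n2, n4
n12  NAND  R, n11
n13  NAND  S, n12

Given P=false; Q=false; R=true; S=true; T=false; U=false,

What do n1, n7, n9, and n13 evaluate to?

n1 = P AND T AND U = false AND false AND false = false
n2 = U NAND Q = false NAND false = true
n3 = U NAND n2 = false NAND true = true
n4 = n3 NAND n2 = true NAND true = false
n5 = n4 NAND R = false NAND true = true
n7 = Q NAND n5 = false NAND true = true
n9 = n2 NAND n5 = true NAND true = false
n11 = n2 NAND n4 = true NAND false = true
n12 = R NAND n11 = true NAND true = false
n13 = S NAND n12 = true NAND false = true

n1 = false  n7 = true  n9 = false  n13 = true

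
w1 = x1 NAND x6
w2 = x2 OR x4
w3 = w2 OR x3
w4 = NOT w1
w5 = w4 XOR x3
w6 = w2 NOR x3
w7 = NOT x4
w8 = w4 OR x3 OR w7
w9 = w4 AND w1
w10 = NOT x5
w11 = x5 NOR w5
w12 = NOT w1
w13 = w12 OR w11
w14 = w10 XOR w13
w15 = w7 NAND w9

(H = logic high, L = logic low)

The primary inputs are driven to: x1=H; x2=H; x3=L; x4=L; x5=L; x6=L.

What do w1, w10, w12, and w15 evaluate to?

w1 = x1 NAND x6 = H NAND L = H
w4 = NOT w1 = NOT H = L
w7 = NOT x4 = NOT L = H
w9 = w4 AND w1 = L AND H = L
w10 = NOT x5 = NOT L = H
w12 = NOT w1 = NOT H = L
w15 = w7 NAND w9 = H NAND L = H

w1 = H, w10 = H, w12 = L, w15 = H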